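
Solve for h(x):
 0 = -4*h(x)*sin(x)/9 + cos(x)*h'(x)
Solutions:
 h(x) = C1/cos(x)^(4/9)


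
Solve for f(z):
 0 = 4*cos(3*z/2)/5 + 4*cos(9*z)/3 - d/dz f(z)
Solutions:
 f(z) = C1 + 8*sin(3*z/2)/15 + 4*sin(9*z)/27


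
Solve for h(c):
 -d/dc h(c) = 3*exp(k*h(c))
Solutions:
 h(c) = Piecewise((log(1/(C1*k + 3*c*k))/k, Ne(k, 0)), (nan, True))
 h(c) = Piecewise((C1 - 3*c, Eq(k, 0)), (nan, True))


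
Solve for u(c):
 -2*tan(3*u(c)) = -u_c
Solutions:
 u(c) = -asin(C1*exp(6*c))/3 + pi/3
 u(c) = asin(C1*exp(6*c))/3


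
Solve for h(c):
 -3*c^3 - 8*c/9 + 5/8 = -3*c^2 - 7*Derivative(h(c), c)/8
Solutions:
 h(c) = C1 + 6*c^4/7 - 8*c^3/7 + 32*c^2/63 - 5*c/7


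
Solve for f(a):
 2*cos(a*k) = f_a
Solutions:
 f(a) = C1 + 2*sin(a*k)/k


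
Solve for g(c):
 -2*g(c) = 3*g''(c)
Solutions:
 g(c) = C1*sin(sqrt(6)*c/3) + C2*cos(sqrt(6)*c/3)


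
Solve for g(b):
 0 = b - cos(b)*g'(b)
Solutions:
 g(b) = C1 + Integral(b/cos(b), b)


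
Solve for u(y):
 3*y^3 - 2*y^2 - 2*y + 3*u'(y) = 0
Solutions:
 u(y) = C1 - y^4/4 + 2*y^3/9 + y^2/3


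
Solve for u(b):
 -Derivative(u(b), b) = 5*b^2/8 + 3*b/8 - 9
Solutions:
 u(b) = C1 - 5*b^3/24 - 3*b^2/16 + 9*b


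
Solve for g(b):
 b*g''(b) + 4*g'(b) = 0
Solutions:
 g(b) = C1 + C2/b^3


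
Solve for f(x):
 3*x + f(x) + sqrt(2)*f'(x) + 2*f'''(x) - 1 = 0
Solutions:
 f(x) = C1*exp(x*(-2*2^(1/6)*3^(2/3)/(9 + 2*sqrt(3)*sqrt(sqrt(2) + 27/4))^(1/3) + 6^(1/3)*(9 + 2*sqrt(3)*sqrt(sqrt(2) + 27/4))^(1/3))/12)*sin(sqrt(3)*x*(6*2^(1/6)/(27 + 2*sqrt(27*sqrt(2) + 729/4))^(1/3) + 2^(1/3)*(27 + 2*sqrt(27*sqrt(2) + 729/4))^(1/3))/12) + C2*exp(x*(-2*2^(1/6)*3^(2/3)/(9 + 2*sqrt(3)*sqrt(sqrt(2) + 27/4))^(1/3) + 6^(1/3)*(9 + 2*sqrt(3)*sqrt(sqrt(2) + 27/4))^(1/3))/12)*cos(sqrt(3)*x*(6*2^(1/6)/(27 + 2*sqrt(27*sqrt(2) + 729/4))^(1/3) + 2^(1/3)*(27 + 2*sqrt(27*sqrt(2) + 729/4))^(1/3))/12) + C3*exp(-x*(-2*2^(1/6)*3^(2/3)/(9 + 2*sqrt(3)*sqrt(sqrt(2) + 27/4))^(1/3) + 6^(1/3)*(9 + 2*sqrt(3)*sqrt(sqrt(2) + 27/4))^(1/3))/6) - 3*x + 1 + 3*sqrt(2)


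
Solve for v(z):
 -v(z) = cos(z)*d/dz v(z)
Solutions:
 v(z) = C1*sqrt(sin(z) - 1)/sqrt(sin(z) + 1)


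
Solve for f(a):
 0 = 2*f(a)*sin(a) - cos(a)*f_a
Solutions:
 f(a) = C1/cos(a)^2


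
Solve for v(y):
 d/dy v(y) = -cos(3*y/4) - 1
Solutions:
 v(y) = C1 - y - 4*sin(3*y/4)/3


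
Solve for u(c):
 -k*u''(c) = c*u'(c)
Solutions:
 u(c) = C1 + C2*sqrt(k)*erf(sqrt(2)*c*sqrt(1/k)/2)


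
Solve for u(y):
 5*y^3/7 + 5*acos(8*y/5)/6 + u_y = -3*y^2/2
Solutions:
 u(y) = C1 - 5*y^4/28 - y^3/2 - 5*y*acos(8*y/5)/6 + 5*sqrt(25 - 64*y^2)/48


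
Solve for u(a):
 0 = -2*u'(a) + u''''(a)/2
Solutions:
 u(a) = C1 + C4*exp(2^(2/3)*a) + (C2*sin(2^(2/3)*sqrt(3)*a/2) + C3*cos(2^(2/3)*sqrt(3)*a/2))*exp(-2^(2/3)*a/2)


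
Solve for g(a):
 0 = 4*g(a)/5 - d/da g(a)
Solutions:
 g(a) = C1*exp(4*a/5)


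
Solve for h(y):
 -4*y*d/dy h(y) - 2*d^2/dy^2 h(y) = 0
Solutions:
 h(y) = C1 + C2*erf(y)


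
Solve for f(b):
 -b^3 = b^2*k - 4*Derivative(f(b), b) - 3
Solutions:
 f(b) = C1 + b^4/16 + b^3*k/12 - 3*b/4


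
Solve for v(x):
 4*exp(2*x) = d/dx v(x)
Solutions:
 v(x) = C1 + 2*exp(2*x)


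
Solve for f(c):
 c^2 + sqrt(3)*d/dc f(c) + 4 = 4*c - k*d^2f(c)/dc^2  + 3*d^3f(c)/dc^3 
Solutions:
 f(c) = C1 + C2*exp(c*(k - sqrt(k^2 + 12*sqrt(3)))/6) + C3*exp(c*(k + sqrt(k^2 + 12*sqrt(3)))/6) - sqrt(3)*c^3/9 + c^2*k/3 + 2*sqrt(3)*c^2/3 - 2*sqrt(3)*c*k^2/9 - 4*c*k/3 - 4*sqrt(3)*c/3 - 2*c


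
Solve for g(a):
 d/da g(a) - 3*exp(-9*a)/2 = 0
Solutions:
 g(a) = C1 - exp(-9*a)/6


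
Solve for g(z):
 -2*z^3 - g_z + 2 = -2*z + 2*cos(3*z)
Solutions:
 g(z) = C1 - z^4/2 + z^2 + 2*z - 2*sin(3*z)/3


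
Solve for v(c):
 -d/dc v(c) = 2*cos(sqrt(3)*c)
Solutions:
 v(c) = C1 - 2*sqrt(3)*sin(sqrt(3)*c)/3


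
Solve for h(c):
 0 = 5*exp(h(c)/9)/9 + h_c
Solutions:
 h(c) = 9*log(1/(C1 + 5*c)) + 36*log(3)


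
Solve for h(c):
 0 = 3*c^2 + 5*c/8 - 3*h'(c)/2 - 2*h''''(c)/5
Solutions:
 h(c) = C1 + C4*exp(-30^(1/3)*c/2) + 2*c^3/3 + 5*c^2/24 + (C2*sin(10^(1/3)*3^(5/6)*c/4) + C3*cos(10^(1/3)*3^(5/6)*c/4))*exp(30^(1/3)*c/4)


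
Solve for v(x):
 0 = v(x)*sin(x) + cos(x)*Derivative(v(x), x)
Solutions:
 v(x) = C1*cos(x)


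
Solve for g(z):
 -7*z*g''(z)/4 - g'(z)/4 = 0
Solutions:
 g(z) = C1 + C2*z^(6/7)


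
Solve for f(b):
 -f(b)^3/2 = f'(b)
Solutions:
 f(b) = -sqrt(-1/(C1 - b))
 f(b) = sqrt(-1/(C1 - b))


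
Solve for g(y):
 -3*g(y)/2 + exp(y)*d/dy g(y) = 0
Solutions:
 g(y) = C1*exp(-3*exp(-y)/2)


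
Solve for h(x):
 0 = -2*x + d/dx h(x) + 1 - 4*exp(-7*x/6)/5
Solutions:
 h(x) = C1 + x^2 - x - 24*exp(-7*x/6)/35


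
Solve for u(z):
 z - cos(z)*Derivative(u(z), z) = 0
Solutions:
 u(z) = C1 + Integral(z/cos(z), z)


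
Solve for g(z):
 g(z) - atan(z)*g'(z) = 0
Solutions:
 g(z) = C1*exp(Integral(1/atan(z), z))


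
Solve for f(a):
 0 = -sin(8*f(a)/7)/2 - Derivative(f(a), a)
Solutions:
 a/2 + 7*log(cos(8*f(a)/7) - 1)/16 - 7*log(cos(8*f(a)/7) + 1)/16 = C1


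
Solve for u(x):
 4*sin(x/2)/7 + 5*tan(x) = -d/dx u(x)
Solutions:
 u(x) = C1 + 5*log(cos(x)) + 8*cos(x/2)/7


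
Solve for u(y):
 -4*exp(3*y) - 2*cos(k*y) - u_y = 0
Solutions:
 u(y) = C1 - 4*exp(3*y)/3 - 2*sin(k*y)/k


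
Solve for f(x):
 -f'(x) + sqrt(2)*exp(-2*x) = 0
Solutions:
 f(x) = C1 - sqrt(2)*exp(-2*x)/2


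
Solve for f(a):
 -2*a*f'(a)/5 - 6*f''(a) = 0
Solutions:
 f(a) = C1 + C2*erf(sqrt(30)*a/30)


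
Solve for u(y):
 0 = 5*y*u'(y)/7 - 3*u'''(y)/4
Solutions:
 u(y) = C1 + Integral(C2*airyai(20^(1/3)*21^(2/3)*y/21) + C3*airybi(20^(1/3)*21^(2/3)*y/21), y)


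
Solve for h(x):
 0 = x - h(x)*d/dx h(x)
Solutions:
 h(x) = -sqrt(C1 + x^2)
 h(x) = sqrt(C1 + x^2)


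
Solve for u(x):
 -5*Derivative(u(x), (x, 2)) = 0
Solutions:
 u(x) = C1 + C2*x


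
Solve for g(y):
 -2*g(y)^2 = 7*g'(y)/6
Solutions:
 g(y) = 7/(C1 + 12*y)


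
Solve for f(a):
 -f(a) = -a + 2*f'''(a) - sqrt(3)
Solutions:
 f(a) = C3*exp(-2^(2/3)*a/2) + a + (C1*sin(2^(2/3)*sqrt(3)*a/4) + C2*cos(2^(2/3)*sqrt(3)*a/4))*exp(2^(2/3)*a/4) + sqrt(3)


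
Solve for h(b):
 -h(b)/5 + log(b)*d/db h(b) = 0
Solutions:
 h(b) = C1*exp(li(b)/5)


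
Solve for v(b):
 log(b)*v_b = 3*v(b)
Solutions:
 v(b) = C1*exp(3*li(b))


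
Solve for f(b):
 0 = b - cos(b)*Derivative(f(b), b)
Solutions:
 f(b) = C1 + Integral(b/cos(b), b)


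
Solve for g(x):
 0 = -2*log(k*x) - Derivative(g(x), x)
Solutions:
 g(x) = C1 - 2*x*log(k*x) + 2*x


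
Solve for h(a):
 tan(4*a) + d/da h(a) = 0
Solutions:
 h(a) = C1 + log(cos(4*a))/4


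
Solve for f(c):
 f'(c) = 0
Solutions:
 f(c) = C1


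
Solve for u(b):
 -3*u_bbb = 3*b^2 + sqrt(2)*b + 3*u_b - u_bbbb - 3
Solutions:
 u(b) = C1 + C2*exp(b*(-2^(2/3)*(sqrt(21) + 5)^(1/3)/4 - 2^(1/3)/(2*(sqrt(21) + 5)^(1/3)) + 1))*sin(2^(1/3)*sqrt(3)*b*(-2^(1/3)*(sqrt(21) + 5)^(1/3) + 2/(sqrt(21) + 5)^(1/3))/4) + C3*exp(b*(-2^(2/3)*(sqrt(21) + 5)^(1/3)/4 - 2^(1/3)/(2*(sqrt(21) + 5)^(1/3)) + 1))*cos(2^(1/3)*sqrt(3)*b*(-2^(1/3)*(sqrt(21) + 5)^(1/3) + 2/(sqrt(21) + 5)^(1/3))/4) + C4*exp(b*(2^(1/3)/(sqrt(21) + 5)^(1/3) + 1 + 2^(2/3)*(sqrt(21) + 5)^(1/3)/2)) - b^3/3 - sqrt(2)*b^2/6 + 3*b


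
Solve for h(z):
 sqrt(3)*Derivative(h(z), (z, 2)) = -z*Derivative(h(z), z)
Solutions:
 h(z) = C1 + C2*erf(sqrt(2)*3^(3/4)*z/6)


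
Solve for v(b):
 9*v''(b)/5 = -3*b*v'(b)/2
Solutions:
 v(b) = C1 + C2*erf(sqrt(15)*b/6)


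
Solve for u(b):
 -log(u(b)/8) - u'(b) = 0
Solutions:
 -Integral(1/(-log(_y) + 3*log(2)), (_y, u(b))) = C1 - b


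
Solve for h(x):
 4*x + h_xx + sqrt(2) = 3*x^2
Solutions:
 h(x) = C1 + C2*x + x^4/4 - 2*x^3/3 - sqrt(2)*x^2/2


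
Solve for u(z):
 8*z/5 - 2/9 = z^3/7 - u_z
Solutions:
 u(z) = C1 + z^4/28 - 4*z^2/5 + 2*z/9


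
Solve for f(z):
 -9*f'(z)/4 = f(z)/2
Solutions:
 f(z) = C1*exp(-2*z/9)


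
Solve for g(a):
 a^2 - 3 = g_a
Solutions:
 g(a) = C1 + a^3/3 - 3*a


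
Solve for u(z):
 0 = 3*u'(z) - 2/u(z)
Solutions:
 u(z) = -sqrt(C1 + 12*z)/3
 u(z) = sqrt(C1 + 12*z)/3


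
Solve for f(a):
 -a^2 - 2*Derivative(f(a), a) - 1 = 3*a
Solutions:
 f(a) = C1 - a^3/6 - 3*a^2/4 - a/2


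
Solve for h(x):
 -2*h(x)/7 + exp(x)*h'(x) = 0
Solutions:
 h(x) = C1*exp(-2*exp(-x)/7)


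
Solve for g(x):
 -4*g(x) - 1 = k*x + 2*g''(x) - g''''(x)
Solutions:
 g(x) = C1*exp(-x*sqrt(1 + sqrt(5))) + C2*exp(x*sqrt(1 + sqrt(5))) + C3*sin(x*sqrt(-1 + sqrt(5))) + C4*cos(x*sqrt(-1 + sqrt(5))) - k*x/4 - 1/4


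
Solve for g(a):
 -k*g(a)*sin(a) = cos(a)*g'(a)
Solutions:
 g(a) = C1*exp(k*log(cos(a)))


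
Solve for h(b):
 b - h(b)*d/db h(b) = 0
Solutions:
 h(b) = -sqrt(C1 + b^2)
 h(b) = sqrt(C1 + b^2)


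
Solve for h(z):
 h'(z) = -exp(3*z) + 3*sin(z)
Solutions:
 h(z) = C1 - exp(3*z)/3 - 3*cos(z)


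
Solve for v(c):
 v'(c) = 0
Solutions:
 v(c) = C1


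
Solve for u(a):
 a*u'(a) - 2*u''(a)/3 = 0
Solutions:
 u(a) = C1 + C2*erfi(sqrt(3)*a/2)


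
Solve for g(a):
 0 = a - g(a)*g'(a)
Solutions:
 g(a) = -sqrt(C1 + a^2)
 g(a) = sqrt(C1 + a^2)


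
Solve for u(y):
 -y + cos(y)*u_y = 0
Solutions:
 u(y) = C1 + Integral(y/cos(y), y)


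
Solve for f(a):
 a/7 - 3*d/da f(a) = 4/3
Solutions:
 f(a) = C1 + a^2/42 - 4*a/9


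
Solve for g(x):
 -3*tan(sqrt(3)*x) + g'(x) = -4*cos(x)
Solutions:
 g(x) = C1 - sqrt(3)*log(cos(sqrt(3)*x)) - 4*sin(x)


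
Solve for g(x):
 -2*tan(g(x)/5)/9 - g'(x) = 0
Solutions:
 g(x) = -5*asin(C1*exp(-2*x/45)) + 5*pi
 g(x) = 5*asin(C1*exp(-2*x/45))


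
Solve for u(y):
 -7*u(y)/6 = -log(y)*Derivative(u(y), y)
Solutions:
 u(y) = C1*exp(7*li(y)/6)


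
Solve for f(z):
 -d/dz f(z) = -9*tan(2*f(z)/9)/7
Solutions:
 f(z) = -9*asin(C1*exp(2*z/7))/2 + 9*pi/2
 f(z) = 9*asin(C1*exp(2*z/7))/2


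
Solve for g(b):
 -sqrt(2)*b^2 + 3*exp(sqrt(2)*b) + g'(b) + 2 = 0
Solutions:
 g(b) = C1 + sqrt(2)*b^3/3 - 2*b - 3*sqrt(2)*exp(sqrt(2)*b)/2


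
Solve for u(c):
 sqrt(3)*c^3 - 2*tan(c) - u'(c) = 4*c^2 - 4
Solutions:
 u(c) = C1 + sqrt(3)*c^4/4 - 4*c^3/3 + 4*c + 2*log(cos(c))


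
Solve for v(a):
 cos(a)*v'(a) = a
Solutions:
 v(a) = C1 + Integral(a/cos(a), a)


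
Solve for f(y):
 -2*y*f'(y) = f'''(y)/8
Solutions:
 f(y) = C1 + Integral(C2*airyai(-2*2^(1/3)*y) + C3*airybi(-2*2^(1/3)*y), y)


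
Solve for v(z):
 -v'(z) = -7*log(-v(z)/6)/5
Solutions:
 -5*Integral(1/(log(-_y) - log(6)), (_y, v(z)))/7 = C1 - z


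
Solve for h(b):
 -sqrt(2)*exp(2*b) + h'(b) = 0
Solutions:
 h(b) = C1 + sqrt(2)*exp(2*b)/2


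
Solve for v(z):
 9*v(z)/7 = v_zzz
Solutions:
 v(z) = C3*exp(21^(2/3)*z/7) + (C1*sin(3*3^(1/6)*7^(2/3)*z/14) + C2*cos(3*3^(1/6)*7^(2/3)*z/14))*exp(-21^(2/3)*z/14)


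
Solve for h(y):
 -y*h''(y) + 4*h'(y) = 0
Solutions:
 h(y) = C1 + C2*y^5


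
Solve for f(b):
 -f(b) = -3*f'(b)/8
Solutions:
 f(b) = C1*exp(8*b/3)


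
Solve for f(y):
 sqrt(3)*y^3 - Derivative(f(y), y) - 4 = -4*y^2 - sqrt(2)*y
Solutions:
 f(y) = C1 + sqrt(3)*y^4/4 + 4*y^3/3 + sqrt(2)*y^2/2 - 4*y


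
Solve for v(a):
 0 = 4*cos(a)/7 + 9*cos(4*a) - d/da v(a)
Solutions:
 v(a) = C1 + 4*sin(a)/7 + 9*sin(4*a)/4


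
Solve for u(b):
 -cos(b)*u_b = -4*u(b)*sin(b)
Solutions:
 u(b) = C1/cos(b)^4


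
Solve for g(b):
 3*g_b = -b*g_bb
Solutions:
 g(b) = C1 + C2/b^2


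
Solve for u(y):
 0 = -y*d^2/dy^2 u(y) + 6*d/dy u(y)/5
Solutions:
 u(y) = C1 + C2*y^(11/5)


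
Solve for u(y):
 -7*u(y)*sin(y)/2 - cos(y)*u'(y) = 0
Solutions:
 u(y) = C1*cos(y)^(7/2)


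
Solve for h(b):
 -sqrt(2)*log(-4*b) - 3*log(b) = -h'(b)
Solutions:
 h(b) = C1 + b*(sqrt(2) + 3)*log(b) + b*(-3 - sqrt(2) + 2*sqrt(2)*log(2) + sqrt(2)*I*pi)


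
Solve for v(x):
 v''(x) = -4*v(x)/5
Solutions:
 v(x) = C1*sin(2*sqrt(5)*x/5) + C2*cos(2*sqrt(5)*x/5)


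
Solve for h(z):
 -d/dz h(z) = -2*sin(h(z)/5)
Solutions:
 -2*z + 5*log(cos(h(z)/5) - 1)/2 - 5*log(cos(h(z)/5) + 1)/2 = C1


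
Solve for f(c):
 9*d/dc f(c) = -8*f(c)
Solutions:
 f(c) = C1*exp(-8*c/9)


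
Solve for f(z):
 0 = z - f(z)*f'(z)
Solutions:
 f(z) = -sqrt(C1 + z^2)
 f(z) = sqrt(C1 + z^2)


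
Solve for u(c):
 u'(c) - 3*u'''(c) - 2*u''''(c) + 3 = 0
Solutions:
 u(c) = C1 + C4*exp(c/2) - 3*c + (C2 + C3*c)*exp(-c)


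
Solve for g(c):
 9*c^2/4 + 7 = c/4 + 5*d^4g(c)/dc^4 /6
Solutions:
 g(c) = C1 + C2*c + C3*c^2 + C4*c^3 + 3*c^6/400 - c^5/400 + 7*c^4/20


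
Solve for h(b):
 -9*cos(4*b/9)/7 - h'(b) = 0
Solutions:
 h(b) = C1 - 81*sin(4*b/9)/28


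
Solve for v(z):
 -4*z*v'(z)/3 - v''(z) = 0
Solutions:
 v(z) = C1 + C2*erf(sqrt(6)*z/3)


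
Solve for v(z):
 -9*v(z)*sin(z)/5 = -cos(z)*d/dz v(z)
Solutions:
 v(z) = C1/cos(z)^(9/5)


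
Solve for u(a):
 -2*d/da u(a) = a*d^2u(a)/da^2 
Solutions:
 u(a) = C1 + C2/a


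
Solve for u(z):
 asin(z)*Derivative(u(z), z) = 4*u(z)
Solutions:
 u(z) = C1*exp(4*Integral(1/asin(z), z))


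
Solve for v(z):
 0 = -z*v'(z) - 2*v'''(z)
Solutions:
 v(z) = C1 + Integral(C2*airyai(-2^(2/3)*z/2) + C3*airybi(-2^(2/3)*z/2), z)


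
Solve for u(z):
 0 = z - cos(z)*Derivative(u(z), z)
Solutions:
 u(z) = C1 + Integral(z/cos(z), z)


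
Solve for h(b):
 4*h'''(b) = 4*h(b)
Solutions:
 h(b) = C3*exp(b) + (C1*sin(sqrt(3)*b/2) + C2*cos(sqrt(3)*b/2))*exp(-b/2)


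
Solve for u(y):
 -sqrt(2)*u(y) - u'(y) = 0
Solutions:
 u(y) = C1*exp(-sqrt(2)*y)


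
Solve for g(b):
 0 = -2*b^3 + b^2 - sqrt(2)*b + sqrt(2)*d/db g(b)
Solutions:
 g(b) = C1 + sqrt(2)*b^4/4 - sqrt(2)*b^3/6 + b^2/2


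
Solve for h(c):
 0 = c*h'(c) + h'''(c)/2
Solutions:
 h(c) = C1 + Integral(C2*airyai(-2^(1/3)*c) + C3*airybi(-2^(1/3)*c), c)


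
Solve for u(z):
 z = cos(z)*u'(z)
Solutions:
 u(z) = C1 + Integral(z/cos(z), z)


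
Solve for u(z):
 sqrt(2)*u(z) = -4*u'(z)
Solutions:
 u(z) = C1*exp(-sqrt(2)*z/4)


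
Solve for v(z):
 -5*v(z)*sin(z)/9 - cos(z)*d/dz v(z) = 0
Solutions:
 v(z) = C1*cos(z)^(5/9)


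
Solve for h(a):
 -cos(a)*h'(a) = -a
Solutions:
 h(a) = C1 + Integral(a/cos(a), a)


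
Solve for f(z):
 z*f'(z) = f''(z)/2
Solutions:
 f(z) = C1 + C2*erfi(z)


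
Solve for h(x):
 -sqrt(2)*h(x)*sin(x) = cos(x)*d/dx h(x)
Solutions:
 h(x) = C1*cos(x)^(sqrt(2))


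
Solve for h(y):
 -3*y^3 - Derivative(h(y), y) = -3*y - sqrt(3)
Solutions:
 h(y) = C1 - 3*y^4/4 + 3*y^2/2 + sqrt(3)*y


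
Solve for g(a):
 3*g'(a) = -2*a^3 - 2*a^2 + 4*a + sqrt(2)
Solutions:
 g(a) = C1 - a^4/6 - 2*a^3/9 + 2*a^2/3 + sqrt(2)*a/3


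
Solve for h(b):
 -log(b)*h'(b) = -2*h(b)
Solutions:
 h(b) = C1*exp(2*li(b))


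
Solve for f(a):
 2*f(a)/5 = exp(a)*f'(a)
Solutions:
 f(a) = C1*exp(-2*exp(-a)/5)


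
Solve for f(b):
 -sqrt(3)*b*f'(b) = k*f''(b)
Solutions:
 f(b) = C1 + C2*sqrt(k)*erf(sqrt(2)*3^(1/4)*b*sqrt(1/k)/2)


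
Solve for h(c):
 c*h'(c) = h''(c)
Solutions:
 h(c) = C1 + C2*erfi(sqrt(2)*c/2)


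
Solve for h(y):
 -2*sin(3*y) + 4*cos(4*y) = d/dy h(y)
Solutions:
 h(y) = C1 + sin(4*y) + 2*cos(3*y)/3


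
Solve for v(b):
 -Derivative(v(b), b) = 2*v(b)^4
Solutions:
 v(b) = (-3^(2/3) - 3*3^(1/6)*I)*(1/(C1 + 2*b))^(1/3)/6
 v(b) = (-3^(2/3) + 3*3^(1/6)*I)*(1/(C1 + 2*b))^(1/3)/6
 v(b) = (1/(C1 + 6*b))^(1/3)


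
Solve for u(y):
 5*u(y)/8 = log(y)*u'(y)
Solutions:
 u(y) = C1*exp(5*li(y)/8)


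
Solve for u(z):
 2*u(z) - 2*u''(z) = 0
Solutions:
 u(z) = C1*exp(-z) + C2*exp(z)


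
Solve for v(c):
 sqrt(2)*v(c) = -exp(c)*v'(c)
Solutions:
 v(c) = C1*exp(sqrt(2)*exp(-c))


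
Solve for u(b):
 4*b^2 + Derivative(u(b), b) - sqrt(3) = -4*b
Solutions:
 u(b) = C1 - 4*b^3/3 - 2*b^2 + sqrt(3)*b


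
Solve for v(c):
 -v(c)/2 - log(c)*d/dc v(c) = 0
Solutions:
 v(c) = C1*exp(-li(c)/2)


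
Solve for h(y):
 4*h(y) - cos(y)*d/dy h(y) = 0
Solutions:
 h(y) = C1*(sin(y)^2 + 2*sin(y) + 1)/(sin(y)^2 - 2*sin(y) + 1)


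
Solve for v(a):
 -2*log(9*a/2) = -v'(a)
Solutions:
 v(a) = C1 + 2*a*log(a) - 2*a + a*log(81/4)


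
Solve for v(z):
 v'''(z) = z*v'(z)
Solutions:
 v(z) = C1 + Integral(C2*airyai(z) + C3*airybi(z), z)


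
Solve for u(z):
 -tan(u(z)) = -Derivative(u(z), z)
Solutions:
 u(z) = pi - asin(C1*exp(z))
 u(z) = asin(C1*exp(z))


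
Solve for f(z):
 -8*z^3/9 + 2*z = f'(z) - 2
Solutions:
 f(z) = C1 - 2*z^4/9 + z^2 + 2*z


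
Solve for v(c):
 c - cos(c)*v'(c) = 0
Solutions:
 v(c) = C1 + Integral(c/cos(c), c)


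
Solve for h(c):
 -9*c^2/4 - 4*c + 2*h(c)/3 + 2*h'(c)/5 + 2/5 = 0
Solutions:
 h(c) = C1*exp(-5*c/3) + 27*c^2/8 + 39*c/20 - 177/100


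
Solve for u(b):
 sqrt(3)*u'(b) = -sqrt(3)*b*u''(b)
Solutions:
 u(b) = C1 + C2*log(b)


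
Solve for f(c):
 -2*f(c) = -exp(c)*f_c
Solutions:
 f(c) = C1*exp(-2*exp(-c))


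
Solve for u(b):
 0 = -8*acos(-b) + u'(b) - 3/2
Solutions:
 u(b) = C1 + 8*b*acos(-b) + 3*b/2 + 8*sqrt(1 - b^2)


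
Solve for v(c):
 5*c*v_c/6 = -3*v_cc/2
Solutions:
 v(c) = C1 + C2*erf(sqrt(10)*c/6)


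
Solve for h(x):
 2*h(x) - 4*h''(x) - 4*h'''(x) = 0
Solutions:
 h(x) = C1*exp(-x*(2*2^(2/3)/(3*sqrt(57) + 23)^(1/3) + 4 + 2^(1/3)*(3*sqrt(57) + 23)^(1/3))/12)*sin(2^(1/3)*sqrt(3)*x*(-(3*sqrt(57) + 23)^(1/3) + 2*2^(1/3)/(3*sqrt(57) + 23)^(1/3))/12) + C2*exp(-x*(2*2^(2/3)/(3*sqrt(57) + 23)^(1/3) + 4 + 2^(1/3)*(3*sqrt(57) + 23)^(1/3))/12)*cos(2^(1/3)*sqrt(3)*x*(-(3*sqrt(57) + 23)^(1/3) + 2*2^(1/3)/(3*sqrt(57) + 23)^(1/3))/12) + C3*exp(x*(-2 + 2*2^(2/3)/(3*sqrt(57) + 23)^(1/3) + 2^(1/3)*(3*sqrt(57) + 23)^(1/3))/6)


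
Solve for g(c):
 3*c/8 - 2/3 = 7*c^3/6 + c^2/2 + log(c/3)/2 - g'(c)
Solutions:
 g(c) = C1 + 7*c^4/24 + c^3/6 - 3*c^2/16 + c*log(c)/2 - c*log(3)/2 + c/6


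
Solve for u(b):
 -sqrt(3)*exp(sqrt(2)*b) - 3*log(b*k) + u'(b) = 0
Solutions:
 u(b) = C1 + 3*b*log(b*k) - 3*b + sqrt(6)*exp(sqrt(2)*b)/2


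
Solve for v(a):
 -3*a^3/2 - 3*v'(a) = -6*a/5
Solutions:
 v(a) = C1 - a^4/8 + a^2/5


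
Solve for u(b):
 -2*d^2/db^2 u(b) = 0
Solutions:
 u(b) = C1 + C2*b


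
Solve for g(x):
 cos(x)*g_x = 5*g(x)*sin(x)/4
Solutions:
 g(x) = C1/cos(x)^(5/4)


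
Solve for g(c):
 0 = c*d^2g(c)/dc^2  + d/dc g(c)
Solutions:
 g(c) = C1 + C2*log(c)


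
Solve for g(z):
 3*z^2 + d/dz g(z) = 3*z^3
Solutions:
 g(z) = C1 + 3*z^4/4 - z^3


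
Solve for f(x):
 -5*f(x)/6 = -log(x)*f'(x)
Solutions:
 f(x) = C1*exp(5*li(x)/6)


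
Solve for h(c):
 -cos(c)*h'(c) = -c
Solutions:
 h(c) = C1 + Integral(c/cos(c), c)


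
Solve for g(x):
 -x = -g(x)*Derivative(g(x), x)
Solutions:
 g(x) = -sqrt(C1 + x^2)
 g(x) = sqrt(C1 + x^2)


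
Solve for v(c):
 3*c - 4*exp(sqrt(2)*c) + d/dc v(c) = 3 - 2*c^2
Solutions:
 v(c) = C1 - 2*c^3/3 - 3*c^2/2 + 3*c + 2*sqrt(2)*exp(sqrt(2)*c)


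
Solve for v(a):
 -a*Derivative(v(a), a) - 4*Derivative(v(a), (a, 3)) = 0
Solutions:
 v(a) = C1 + Integral(C2*airyai(-2^(1/3)*a/2) + C3*airybi(-2^(1/3)*a/2), a)


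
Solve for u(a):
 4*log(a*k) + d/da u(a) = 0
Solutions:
 u(a) = C1 - 4*a*log(a*k) + 4*a


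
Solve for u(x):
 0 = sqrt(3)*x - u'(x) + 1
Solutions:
 u(x) = C1 + sqrt(3)*x^2/2 + x


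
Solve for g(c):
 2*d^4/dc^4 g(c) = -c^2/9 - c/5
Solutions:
 g(c) = C1 + C2*c + C3*c^2 + C4*c^3 - c^6/6480 - c^5/1200


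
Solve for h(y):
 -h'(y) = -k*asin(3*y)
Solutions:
 h(y) = C1 + k*(y*asin(3*y) + sqrt(1 - 9*y^2)/3)


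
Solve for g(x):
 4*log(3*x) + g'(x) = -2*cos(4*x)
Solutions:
 g(x) = C1 - 4*x*log(x) - 4*x*log(3) + 4*x - sin(4*x)/2


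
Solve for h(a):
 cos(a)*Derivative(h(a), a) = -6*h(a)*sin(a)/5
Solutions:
 h(a) = C1*cos(a)^(6/5)


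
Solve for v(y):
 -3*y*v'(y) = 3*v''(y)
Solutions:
 v(y) = C1 + C2*erf(sqrt(2)*y/2)


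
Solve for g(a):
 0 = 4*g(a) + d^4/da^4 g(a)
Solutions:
 g(a) = (C1*sin(a) + C2*cos(a))*exp(-a) + (C3*sin(a) + C4*cos(a))*exp(a)


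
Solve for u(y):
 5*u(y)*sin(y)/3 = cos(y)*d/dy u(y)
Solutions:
 u(y) = C1/cos(y)^(5/3)


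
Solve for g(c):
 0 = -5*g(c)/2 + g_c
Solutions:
 g(c) = C1*exp(5*c/2)


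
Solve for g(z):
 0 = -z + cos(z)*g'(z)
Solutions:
 g(z) = C1 + Integral(z/cos(z), z)


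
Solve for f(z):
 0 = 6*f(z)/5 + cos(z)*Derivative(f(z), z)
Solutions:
 f(z) = C1*(sin(z) - 1)^(3/5)/(sin(z) + 1)^(3/5)


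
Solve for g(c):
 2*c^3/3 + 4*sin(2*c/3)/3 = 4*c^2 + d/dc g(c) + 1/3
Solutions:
 g(c) = C1 + c^4/6 - 4*c^3/3 - c/3 - 2*cos(2*c/3)


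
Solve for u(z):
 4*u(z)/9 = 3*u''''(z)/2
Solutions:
 u(z) = C1*exp(-2^(3/4)*3^(1/4)*z/3) + C2*exp(2^(3/4)*3^(1/4)*z/3) + C3*sin(2^(3/4)*3^(1/4)*z/3) + C4*cos(2^(3/4)*3^(1/4)*z/3)


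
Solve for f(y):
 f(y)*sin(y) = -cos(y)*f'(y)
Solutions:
 f(y) = C1*cos(y)


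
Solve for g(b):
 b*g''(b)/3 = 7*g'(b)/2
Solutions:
 g(b) = C1 + C2*b^(23/2)


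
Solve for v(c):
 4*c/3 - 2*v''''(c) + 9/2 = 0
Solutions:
 v(c) = C1 + C2*c + C3*c^2 + C4*c^3 + c^5/180 + 3*c^4/32


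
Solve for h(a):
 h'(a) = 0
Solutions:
 h(a) = C1


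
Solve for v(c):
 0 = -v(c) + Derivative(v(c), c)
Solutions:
 v(c) = C1*exp(c)


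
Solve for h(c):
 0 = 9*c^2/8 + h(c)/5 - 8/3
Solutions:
 h(c) = 40/3 - 45*c^2/8


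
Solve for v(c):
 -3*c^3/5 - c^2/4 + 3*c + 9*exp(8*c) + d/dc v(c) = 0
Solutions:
 v(c) = C1 + 3*c^4/20 + c^3/12 - 3*c^2/2 - 9*exp(8*c)/8


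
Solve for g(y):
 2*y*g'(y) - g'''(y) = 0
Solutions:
 g(y) = C1 + Integral(C2*airyai(2^(1/3)*y) + C3*airybi(2^(1/3)*y), y)


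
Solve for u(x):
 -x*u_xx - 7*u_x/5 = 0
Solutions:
 u(x) = C1 + C2/x^(2/5)


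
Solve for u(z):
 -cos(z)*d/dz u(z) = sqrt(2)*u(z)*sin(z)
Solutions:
 u(z) = C1*cos(z)^(sqrt(2))


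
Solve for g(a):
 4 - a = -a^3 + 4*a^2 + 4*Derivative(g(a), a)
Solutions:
 g(a) = C1 + a^4/16 - a^3/3 - a^2/8 + a


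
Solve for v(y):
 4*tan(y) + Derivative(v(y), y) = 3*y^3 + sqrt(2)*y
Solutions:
 v(y) = C1 + 3*y^4/4 + sqrt(2)*y^2/2 + 4*log(cos(y))


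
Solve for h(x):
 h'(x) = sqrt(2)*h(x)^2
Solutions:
 h(x) = -1/(C1 + sqrt(2)*x)


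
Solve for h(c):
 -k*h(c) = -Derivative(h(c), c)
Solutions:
 h(c) = C1*exp(c*k)


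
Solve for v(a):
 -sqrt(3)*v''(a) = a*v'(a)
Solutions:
 v(a) = C1 + C2*erf(sqrt(2)*3^(3/4)*a/6)


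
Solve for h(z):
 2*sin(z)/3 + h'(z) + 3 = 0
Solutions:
 h(z) = C1 - 3*z + 2*cos(z)/3


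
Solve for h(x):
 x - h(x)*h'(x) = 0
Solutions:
 h(x) = -sqrt(C1 + x^2)
 h(x) = sqrt(C1 + x^2)


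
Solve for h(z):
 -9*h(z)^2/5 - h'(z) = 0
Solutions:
 h(z) = 5/(C1 + 9*z)


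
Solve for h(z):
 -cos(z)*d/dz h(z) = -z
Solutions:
 h(z) = C1 + Integral(z/cos(z), z)


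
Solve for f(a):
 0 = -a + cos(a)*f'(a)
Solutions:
 f(a) = C1 + Integral(a/cos(a), a)


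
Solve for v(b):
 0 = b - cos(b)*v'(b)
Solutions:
 v(b) = C1 + Integral(b/cos(b), b)


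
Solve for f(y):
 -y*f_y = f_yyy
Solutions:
 f(y) = C1 + Integral(C2*airyai(-y) + C3*airybi(-y), y)


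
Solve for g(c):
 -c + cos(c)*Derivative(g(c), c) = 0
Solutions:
 g(c) = C1 + Integral(c/cos(c), c)


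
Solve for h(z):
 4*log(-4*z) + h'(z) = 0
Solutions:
 h(z) = C1 - 4*z*log(-z) + 4*z*(1 - 2*log(2))


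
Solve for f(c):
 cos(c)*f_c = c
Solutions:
 f(c) = C1 + Integral(c/cos(c), c)


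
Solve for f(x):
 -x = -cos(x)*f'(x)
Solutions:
 f(x) = C1 + Integral(x/cos(x), x)


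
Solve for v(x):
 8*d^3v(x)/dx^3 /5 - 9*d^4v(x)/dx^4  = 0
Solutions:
 v(x) = C1 + C2*x + C3*x^2 + C4*exp(8*x/45)


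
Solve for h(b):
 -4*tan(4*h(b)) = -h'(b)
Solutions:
 h(b) = -asin(C1*exp(16*b))/4 + pi/4
 h(b) = asin(C1*exp(16*b))/4


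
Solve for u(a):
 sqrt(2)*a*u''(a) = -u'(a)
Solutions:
 u(a) = C1 + C2*a^(1 - sqrt(2)/2)


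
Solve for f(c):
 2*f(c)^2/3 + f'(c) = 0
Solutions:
 f(c) = 3/(C1 + 2*c)


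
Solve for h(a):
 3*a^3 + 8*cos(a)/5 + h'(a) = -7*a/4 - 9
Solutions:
 h(a) = C1 - 3*a^4/4 - 7*a^2/8 - 9*a - 8*sin(a)/5


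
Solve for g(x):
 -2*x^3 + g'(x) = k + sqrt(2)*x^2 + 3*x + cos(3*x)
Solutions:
 g(x) = C1 + k*x + x^4/2 + sqrt(2)*x^3/3 + 3*x^2/2 + sin(3*x)/3


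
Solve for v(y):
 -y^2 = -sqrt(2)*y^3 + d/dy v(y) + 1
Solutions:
 v(y) = C1 + sqrt(2)*y^4/4 - y^3/3 - y


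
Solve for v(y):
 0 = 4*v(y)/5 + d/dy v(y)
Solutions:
 v(y) = C1*exp(-4*y/5)


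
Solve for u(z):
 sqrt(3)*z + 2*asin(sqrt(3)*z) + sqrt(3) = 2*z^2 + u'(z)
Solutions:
 u(z) = C1 - 2*z^3/3 + sqrt(3)*z^2/2 + 2*z*asin(sqrt(3)*z) + sqrt(3)*z + 2*sqrt(3)*sqrt(1 - 3*z^2)/3


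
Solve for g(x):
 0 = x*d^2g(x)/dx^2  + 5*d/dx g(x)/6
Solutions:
 g(x) = C1 + C2*x^(1/6)


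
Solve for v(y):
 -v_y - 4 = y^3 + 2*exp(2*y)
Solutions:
 v(y) = C1 - y^4/4 - 4*y - exp(2*y)


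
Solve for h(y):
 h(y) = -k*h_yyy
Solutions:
 h(y) = C1*exp(y*(-1/k)^(1/3)) + C2*exp(y*(-1/k)^(1/3)*(-1 + sqrt(3)*I)/2) + C3*exp(-y*(-1/k)^(1/3)*(1 + sqrt(3)*I)/2)


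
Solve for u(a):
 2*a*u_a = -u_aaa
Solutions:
 u(a) = C1 + Integral(C2*airyai(-2^(1/3)*a) + C3*airybi(-2^(1/3)*a), a)


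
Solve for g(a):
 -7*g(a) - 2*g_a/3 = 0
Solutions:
 g(a) = C1*exp(-21*a/2)


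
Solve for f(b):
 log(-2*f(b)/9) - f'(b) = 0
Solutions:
 -Integral(1/(log(-_y) - 2*log(3) + log(2)), (_y, f(b))) = C1 - b


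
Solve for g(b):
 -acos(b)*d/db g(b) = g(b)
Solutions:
 g(b) = C1*exp(-Integral(1/acos(b), b))


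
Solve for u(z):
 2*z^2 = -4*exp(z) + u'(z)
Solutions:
 u(z) = C1 + 2*z^3/3 + 4*exp(z)


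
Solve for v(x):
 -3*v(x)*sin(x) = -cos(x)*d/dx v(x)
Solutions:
 v(x) = C1/cos(x)^3


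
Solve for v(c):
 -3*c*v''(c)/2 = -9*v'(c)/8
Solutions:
 v(c) = C1 + C2*c^(7/4)


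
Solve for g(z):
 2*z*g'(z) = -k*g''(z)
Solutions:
 g(z) = C1 + C2*sqrt(k)*erf(z*sqrt(1/k))


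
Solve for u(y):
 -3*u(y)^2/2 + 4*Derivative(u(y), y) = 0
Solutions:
 u(y) = -8/(C1 + 3*y)


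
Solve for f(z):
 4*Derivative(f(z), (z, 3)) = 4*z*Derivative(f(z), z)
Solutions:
 f(z) = C1 + Integral(C2*airyai(z) + C3*airybi(z), z)


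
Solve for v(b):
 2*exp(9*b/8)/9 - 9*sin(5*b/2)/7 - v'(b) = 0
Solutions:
 v(b) = C1 + 16*exp(9*b/8)/81 + 18*cos(5*b/2)/35


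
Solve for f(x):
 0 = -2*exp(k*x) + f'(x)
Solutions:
 f(x) = C1 + 2*exp(k*x)/k


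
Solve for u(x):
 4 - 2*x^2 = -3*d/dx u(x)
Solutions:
 u(x) = C1 + 2*x^3/9 - 4*x/3


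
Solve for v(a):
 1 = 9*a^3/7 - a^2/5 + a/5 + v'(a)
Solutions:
 v(a) = C1 - 9*a^4/28 + a^3/15 - a^2/10 + a


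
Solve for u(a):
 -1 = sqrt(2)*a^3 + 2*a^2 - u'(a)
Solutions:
 u(a) = C1 + sqrt(2)*a^4/4 + 2*a^3/3 + a


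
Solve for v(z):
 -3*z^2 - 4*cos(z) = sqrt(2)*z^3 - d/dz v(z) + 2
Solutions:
 v(z) = C1 + sqrt(2)*z^4/4 + z^3 + 2*z + 4*sin(z)


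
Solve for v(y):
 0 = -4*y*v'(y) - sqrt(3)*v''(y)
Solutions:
 v(y) = C1 + C2*erf(sqrt(2)*3^(3/4)*y/3)


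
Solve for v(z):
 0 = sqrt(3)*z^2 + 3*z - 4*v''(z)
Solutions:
 v(z) = C1 + C2*z + sqrt(3)*z^4/48 + z^3/8


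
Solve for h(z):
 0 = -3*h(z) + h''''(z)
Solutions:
 h(z) = C1*exp(-3^(1/4)*z) + C2*exp(3^(1/4)*z) + C3*sin(3^(1/4)*z) + C4*cos(3^(1/4)*z)


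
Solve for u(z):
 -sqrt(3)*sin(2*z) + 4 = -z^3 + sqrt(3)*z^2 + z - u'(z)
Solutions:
 u(z) = C1 - z^4/4 + sqrt(3)*z^3/3 + z^2/2 - 4*z - sqrt(3)*cos(2*z)/2


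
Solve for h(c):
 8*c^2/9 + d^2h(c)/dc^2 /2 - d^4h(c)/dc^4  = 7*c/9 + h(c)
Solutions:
 h(c) = 8*c^2/9 - 7*c/9 + (C1*sin(c*sin(atan(sqrt(15))/2)) + C2*cos(c*sin(atan(sqrt(15))/2)))*exp(-c*cos(atan(sqrt(15))/2)) + (C3*sin(c*sin(atan(sqrt(15))/2)) + C4*cos(c*sin(atan(sqrt(15))/2)))*exp(c*cos(atan(sqrt(15))/2)) + 8/9


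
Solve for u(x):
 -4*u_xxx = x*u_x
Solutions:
 u(x) = C1 + Integral(C2*airyai(-2^(1/3)*x/2) + C3*airybi(-2^(1/3)*x/2), x)


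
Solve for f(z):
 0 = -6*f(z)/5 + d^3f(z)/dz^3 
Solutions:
 f(z) = C3*exp(5^(2/3)*6^(1/3)*z/5) + (C1*sin(2^(1/3)*3^(5/6)*5^(2/3)*z/10) + C2*cos(2^(1/3)*3^(5/6)*5^(2/3)*z/10))*exp(-5^(2/3)*6^(1/3)*z/10)


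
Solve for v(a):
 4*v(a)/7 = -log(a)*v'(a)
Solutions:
 v(a) = C1*exp(-4*li(a)/7)


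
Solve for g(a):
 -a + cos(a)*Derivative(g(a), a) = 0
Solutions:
 g(a) = C1 + Integral(a/cos(a), a)


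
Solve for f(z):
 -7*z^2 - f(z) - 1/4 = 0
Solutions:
 f(z) = -7*z^2 - 1/4


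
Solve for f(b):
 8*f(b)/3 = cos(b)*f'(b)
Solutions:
 f(b) = C1*(sin(b) + 1)^(4/3)/(sin(b) - 1)^(4/3)


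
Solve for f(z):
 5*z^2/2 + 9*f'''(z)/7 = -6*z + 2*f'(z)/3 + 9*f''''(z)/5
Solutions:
 f(z) = C1 + C2*exp(z*(5*5^(2/3)/(7*sqrt(2051) + 318)^(1/3) + 10 + 5^(1/3)*(7*sqrt(2051) + 318)^(1/3))/42)*sin(sqrt(3)*5^(1/3)*z*(-(7*sqrt(2051) + 318)^(1/3) + 5*5^(1/3)/(7*sqrt(2051) + 318)^(1/3))/42) + C3*exp(z*(5*5^(2/3)/(7*sqrt(2051) + 318)^(1/3) + 10 + 5^(1/3)*(7*sqrt(2051) + 318)^(1/3))/42)*cos(sqrt(3)*5^(1/3)*z*(-(7*sqrt(2051) + 318)^(1/3) + 5*5^(1/3)/(7*sqrt(2051) + 318)^(1/3))/42) + C4*exp(z*(-5^(1/3)*(7*sqrt(2051) + 318)^(1/3) - 5*5^(2/3)/(7*sqrt(2051) + 318)^(1/3) + 5)/21) + 5*z^3/4 + 9*z^2/2 + 405*z/28


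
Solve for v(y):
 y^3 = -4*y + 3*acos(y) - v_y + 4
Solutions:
 v(y) = C1 - y^4/4 - 2*y^2 + 3*y*acos(y) + 4*y - 3*sqrt(1 - y^2)


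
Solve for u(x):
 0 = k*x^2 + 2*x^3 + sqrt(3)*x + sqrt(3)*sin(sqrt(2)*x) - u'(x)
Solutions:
 u(x) = C1 + k*x^3/3 + x^4/2 + sqrt(3)*x^2/2 - sqrt(6)*cos(sqrt(2)*x)/2


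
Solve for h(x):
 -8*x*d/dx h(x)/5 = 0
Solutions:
 h(x) = C1


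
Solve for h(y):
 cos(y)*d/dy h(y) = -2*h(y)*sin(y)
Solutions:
 h(y) = C1*cos(y)^2


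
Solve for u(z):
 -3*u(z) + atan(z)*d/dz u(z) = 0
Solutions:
 u(z) = C1*exp(3*Integral(1/atan(z), z))


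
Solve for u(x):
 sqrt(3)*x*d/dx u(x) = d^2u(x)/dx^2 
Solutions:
 u(x) = C1 + C2*erfi(sqrt(2)*3^(1/4)*x/2)


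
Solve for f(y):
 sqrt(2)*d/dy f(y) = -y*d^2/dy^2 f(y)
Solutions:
 f(y) = C1 + C2*y^(1 - sqrt(2))


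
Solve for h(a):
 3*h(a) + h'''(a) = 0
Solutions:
 h(a) = C3*exp(-3^(1/3)*a) + (C1*sin(3^(5/6)*a/2) + C2*cos(3^(5/6)*a/2))*exp(3^(1/3)*a/2)


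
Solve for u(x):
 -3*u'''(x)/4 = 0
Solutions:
 u(x) = C1 + C2*x + C3*x^2


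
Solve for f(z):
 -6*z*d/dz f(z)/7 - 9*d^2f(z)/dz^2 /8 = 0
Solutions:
 f(z) = C1 + C2*erf(2*sqrt(42)*z/21)


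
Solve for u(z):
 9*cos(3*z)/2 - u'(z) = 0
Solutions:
 u(z) = C1 + 3*sin(3*z)/2


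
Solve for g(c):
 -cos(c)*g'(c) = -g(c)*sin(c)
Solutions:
 g(c) = C1/cos(c)


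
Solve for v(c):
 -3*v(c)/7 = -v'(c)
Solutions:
 v(c) = C1*exp(3*c/7)


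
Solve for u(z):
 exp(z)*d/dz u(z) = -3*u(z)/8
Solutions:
 u(z) = C1*exp(3*exp(-z)/8)


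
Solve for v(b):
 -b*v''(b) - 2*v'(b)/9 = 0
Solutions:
 v(b) = C1 + C2*b^(7/9)


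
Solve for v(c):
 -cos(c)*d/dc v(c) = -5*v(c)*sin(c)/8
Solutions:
 v(c) = C1/cos(c)^(5/8)


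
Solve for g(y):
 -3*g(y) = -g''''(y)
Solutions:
 g(y) = C1*exp(-3^(1/4)*y) + C2*exp(3^(1/4)*y) + C3*sin(3^(1/4)*y) + C4*cos(3^(1/4)*y)


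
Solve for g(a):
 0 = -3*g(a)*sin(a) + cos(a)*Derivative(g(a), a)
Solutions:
 g(a) = C1/cos(a)^3


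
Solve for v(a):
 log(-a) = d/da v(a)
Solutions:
 v(a) = C1 + a*log(-a) - a


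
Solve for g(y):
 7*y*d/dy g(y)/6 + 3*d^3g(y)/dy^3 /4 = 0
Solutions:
 g(y) = C1 + Integral(C2*airyai(-42^(1/3)*y/3) + C3*airybi(-42^(1/3)*y/3), y)


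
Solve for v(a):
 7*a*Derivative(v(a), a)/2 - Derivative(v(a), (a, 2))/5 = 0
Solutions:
 v(a) = C1 + C2*erfi(sqrt(35)*a/2)


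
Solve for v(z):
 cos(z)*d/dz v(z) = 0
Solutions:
 v(z) = C1


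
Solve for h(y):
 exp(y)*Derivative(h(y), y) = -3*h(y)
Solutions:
 h(y) = C1*exp(3*exp(-y))


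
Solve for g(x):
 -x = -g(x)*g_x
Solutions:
 g(x) = -sqrt(C1 + x^2)
 g(x) = sqrt(C1 + x^2)


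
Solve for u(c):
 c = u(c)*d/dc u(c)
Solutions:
 u(c) = -sqrt(C1 + c^2)
 u(c) = sqrt(C1 + c^2)


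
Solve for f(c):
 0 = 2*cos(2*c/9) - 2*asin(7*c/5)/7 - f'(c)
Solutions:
 f(c) = C1 - 2*c*asin(7*c/5)/7 - 2*sqrt(25 - 49*c^2)/49 + 9*sin(2*c/9)


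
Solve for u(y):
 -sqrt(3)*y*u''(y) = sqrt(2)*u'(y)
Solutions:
 u(y) = C1 + C2*y^(1 - sqrt(6)/3)


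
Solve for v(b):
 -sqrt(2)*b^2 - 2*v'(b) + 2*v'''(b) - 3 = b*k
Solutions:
 v(b) = C1 + C2*exp(-b) + C3*exp(b) - sqrt(2)*b^3/6 - b^2*k/4 - 3*b/2 - sqrt(2)*b


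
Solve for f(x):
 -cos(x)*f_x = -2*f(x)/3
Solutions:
 f(x) = C1*(sin(x) + 1)^(1/3)/(sin(x) - 1)^(1/3)


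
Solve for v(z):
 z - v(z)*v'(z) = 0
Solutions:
 v(z) = -sqrt(C1 + z^2)
 v(z) = sqrt(C1 + z^2)


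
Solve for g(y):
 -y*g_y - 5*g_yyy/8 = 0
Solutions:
 g(y) = C1 + Integral(C2*airyai(-2*5^(2/3)*y/5) + C3*airybi(-2*5^(2/3)*y/5), y)


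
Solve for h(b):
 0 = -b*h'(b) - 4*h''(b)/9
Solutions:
 h(b) = C1 + C2*erf(3*sqrt(2)*b/4)


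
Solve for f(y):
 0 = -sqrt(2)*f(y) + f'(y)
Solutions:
 f(y) = C1*exp(sqrt(2)*y)


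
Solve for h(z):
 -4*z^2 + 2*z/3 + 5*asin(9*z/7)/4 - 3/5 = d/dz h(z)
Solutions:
 h(z) = C1 - 4*z^3/3 + z^2/3 + 5*z*asin(9*z/7)/4 - 3*z/5 + 5*sqrt(49 - 81*z^2)/36


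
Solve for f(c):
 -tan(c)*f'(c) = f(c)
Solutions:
 f(c) = C1/sin(c)


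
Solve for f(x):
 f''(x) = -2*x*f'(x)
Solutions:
 f(x) = C1 + C2*erf(x)


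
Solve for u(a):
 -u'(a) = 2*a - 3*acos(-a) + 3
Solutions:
 u(a) = C1 - a^2 + 3*a*acos(-a) - 3*a + 3*sqrt(1 - a^2)


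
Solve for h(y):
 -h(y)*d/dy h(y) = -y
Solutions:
 h(y) = -sqrt(C1 + y^2)
 h(y) = sqrt(C1 + y^2)


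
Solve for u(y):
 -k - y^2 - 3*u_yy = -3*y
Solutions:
 u(y) = C1 + C2*y - k*y^2/6 - y^4/36 + y^3/6


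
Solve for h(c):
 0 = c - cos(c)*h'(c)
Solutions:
 h(c) = C1 + Integral(c/cos(c), c)


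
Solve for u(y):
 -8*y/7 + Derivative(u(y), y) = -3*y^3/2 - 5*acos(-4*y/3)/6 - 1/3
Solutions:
 u(y) = C1 - 3*y^4/8 + 4*y^2/7 - 5*y*acos(-4*y/3)/6 - y/3 - 5*sqrt(9 - 16*y^2)/24


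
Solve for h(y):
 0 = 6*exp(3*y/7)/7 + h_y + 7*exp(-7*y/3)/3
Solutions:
 h(y) = C1 - 2*exp(3*y/7) + exp(-7*y/3)


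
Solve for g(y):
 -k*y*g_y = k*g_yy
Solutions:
 g(y) = C1 + C2*erf(sqrt(2)*y/2)


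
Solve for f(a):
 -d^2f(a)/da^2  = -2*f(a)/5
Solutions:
 f(a) = C1*exp(-sqrt(10)*a/5) + C2*exp(sqrt(10)*a/5)


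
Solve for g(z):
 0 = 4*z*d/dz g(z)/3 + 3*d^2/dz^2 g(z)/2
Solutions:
 g(z) = C1 + C2*erf(2*z/3)


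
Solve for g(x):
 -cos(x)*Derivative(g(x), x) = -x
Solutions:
 g(x) = C1 + Integral(x/cos(x), x)


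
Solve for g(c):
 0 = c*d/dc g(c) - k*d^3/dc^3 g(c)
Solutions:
 g(c) = C1 + Integral(C2*airyai(c*(1/k)^(1/3)) + C3*airybi(c*(1/k)^(1/3)), c)


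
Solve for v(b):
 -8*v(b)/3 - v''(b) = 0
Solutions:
 v(b) = C1*sin(2*sqrt(6)*b/3) + C2*cos(2*sqrt(6)*b/3)


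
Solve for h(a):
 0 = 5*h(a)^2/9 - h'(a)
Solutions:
 h(a) = -9/(C1 + 5*a)


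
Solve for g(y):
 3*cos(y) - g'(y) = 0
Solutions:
 g(y) = C1 + 3*sin(y)


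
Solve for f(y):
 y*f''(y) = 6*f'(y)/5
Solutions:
 f(y) = C1 + C2*y^(11/5)


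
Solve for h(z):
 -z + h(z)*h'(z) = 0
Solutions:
 h(z) = -sqrt(C1 + z^2)
 h(z) = sqrt(C1 + z^2)


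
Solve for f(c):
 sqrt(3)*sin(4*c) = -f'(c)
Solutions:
 f(c) = C1 + sqrt(3)*cos(4*c)/4


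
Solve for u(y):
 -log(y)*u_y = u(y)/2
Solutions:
 u(y) = C1*exp(-li(y)/2)


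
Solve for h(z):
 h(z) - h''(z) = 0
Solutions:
 h(z) = C1*exp(-z) + C2*exp(z)


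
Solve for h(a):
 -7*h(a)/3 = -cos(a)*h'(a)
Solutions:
 h(a) = C1*(sin(a) + 1)^(7/6)/(sin(a) - 1)^(7/6)


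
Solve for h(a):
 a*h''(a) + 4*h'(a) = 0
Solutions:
 h(a) = C1 + C2/a^3


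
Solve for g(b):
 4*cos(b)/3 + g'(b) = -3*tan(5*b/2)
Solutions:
 g(b) = C1 + 6*log(cos(5*b/2))/5 - 4*sin(b)/3


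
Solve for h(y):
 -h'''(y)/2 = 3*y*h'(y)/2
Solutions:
 h(y) = C1 + Integral(C2*airyai(-3^(1/3)*y) + C3*airybi(-3^(1/3)*y), y)


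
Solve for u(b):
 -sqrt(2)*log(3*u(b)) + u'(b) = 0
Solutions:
 -sqrt(2)*Integral(1/(log(_y) + log(3)), (_y, u(b)))/2 = C1 - b


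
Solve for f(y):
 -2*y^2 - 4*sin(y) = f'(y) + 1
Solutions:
 f(y) = C1 - 2*y^3/3 - y + 4*cos(y)


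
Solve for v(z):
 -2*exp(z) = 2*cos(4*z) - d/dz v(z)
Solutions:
 v(z) = C1 + 2*exp(z) + sin(4*z)/2


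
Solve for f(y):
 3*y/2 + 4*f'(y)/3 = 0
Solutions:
 f(y) = C1 - 9*y^2/16


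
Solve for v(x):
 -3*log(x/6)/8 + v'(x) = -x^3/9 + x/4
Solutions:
 v(x) = C1 - x^4/36 + x^2/8 + 3*x*log(x)/8 - 3*x*log(6)/8 - 3*x/8


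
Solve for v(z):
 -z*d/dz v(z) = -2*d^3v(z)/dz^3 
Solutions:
 v(z) = C1 + Integral(C2*airyai(2^(2/3)*z/2) + C3*airybi(2^(2/3)*z/2), z)


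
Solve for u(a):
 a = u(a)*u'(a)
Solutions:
 u(a) = -sqrt(C1 + a^2)
 u(a) = sqrt(C1 + a^2)


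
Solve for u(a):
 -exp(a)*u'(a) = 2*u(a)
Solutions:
 u(a) = C1*exp(2*exp(-a))


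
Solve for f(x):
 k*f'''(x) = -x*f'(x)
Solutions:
 f(x) = C1 + Integral(C2*airyai(x*(-1/k)^(1/3)) + C3*airybi(x*(-1/k)^(1/3)), x)


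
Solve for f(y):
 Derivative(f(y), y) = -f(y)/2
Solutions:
 f(y) = C1*exp(-y/2)


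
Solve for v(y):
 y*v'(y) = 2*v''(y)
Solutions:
 v(y) = C1 + C2*erfi(y/2)


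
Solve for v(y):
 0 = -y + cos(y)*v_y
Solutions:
 v(y) = C1 + Integral(y/cos(y), y)


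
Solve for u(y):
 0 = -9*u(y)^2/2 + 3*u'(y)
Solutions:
 u(y) = -2/(C1 + 3*y)


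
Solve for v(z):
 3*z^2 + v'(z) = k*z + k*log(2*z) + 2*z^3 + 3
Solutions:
 v(z) = C1 + k*z^2/2 + k*z*log(z) - k*z + k*z*log(2) + z^4/2 - z^3 + 3*z


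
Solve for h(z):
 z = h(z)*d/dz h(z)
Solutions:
 h(z) = -sqrt(C1 + z^2)
 h(z) = sqrt(C1 + z^2)


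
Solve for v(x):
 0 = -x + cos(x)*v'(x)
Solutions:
 v(x) = C1 + Integral(x/cos(x), x)


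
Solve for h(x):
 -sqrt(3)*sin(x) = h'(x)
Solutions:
 h(x) = C1 + sqrt(3)*cos(x)


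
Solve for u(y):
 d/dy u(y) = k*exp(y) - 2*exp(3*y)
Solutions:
 u(y) = C1 + k*exp(y) - 2*exp(3*y)/3


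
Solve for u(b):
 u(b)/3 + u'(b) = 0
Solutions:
 u(b) = C1*exp(-b/3)


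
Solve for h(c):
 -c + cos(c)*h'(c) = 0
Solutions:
 h(c) = C1 + Integral(c/cos(c), c)


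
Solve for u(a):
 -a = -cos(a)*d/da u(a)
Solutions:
 u(a) = C1 + Integral(a/cos(a), a)


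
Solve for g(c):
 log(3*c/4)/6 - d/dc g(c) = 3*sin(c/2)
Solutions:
 g(c) = C1 + c*log(c)/6 - c*log(2)/3 - c/6 + c*log(3)/6 + 6*cos(c/2)


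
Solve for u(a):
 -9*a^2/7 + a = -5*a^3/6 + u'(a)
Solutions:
 u(a) = C1 + 5*a^4/24 - 3*a^3/7 + a^2/2


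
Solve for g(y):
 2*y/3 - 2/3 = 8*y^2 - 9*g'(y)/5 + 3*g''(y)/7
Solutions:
 g(y) = C1 + C2*exp(21*y/5) + 40*y^3/27 + 55*y^2/63 + 1040*y/1323


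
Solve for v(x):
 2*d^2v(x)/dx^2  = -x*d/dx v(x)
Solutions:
 v(x) = C1 + C2*erf(x/2)


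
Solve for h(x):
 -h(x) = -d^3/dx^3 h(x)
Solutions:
 h(x) = C3*exp(x) + (C1*sin(sqrt(3)*x/2) + C2*cos(sqrt(3)*x/2))*exp(-x/2)


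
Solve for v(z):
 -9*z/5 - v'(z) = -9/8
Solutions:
 v(z) = C1 - 9*z^2/10 + 9*z/8


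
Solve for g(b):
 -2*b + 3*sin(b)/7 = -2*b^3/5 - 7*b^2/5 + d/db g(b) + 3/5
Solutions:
 g(b) = C1 + b^4/10 + 7*b^3/15 - b^2 - 3*b/5 - 3*cos(b)/7


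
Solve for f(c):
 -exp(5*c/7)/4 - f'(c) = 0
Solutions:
 f(c) = C1 - 7*exp(5*c/7)/20


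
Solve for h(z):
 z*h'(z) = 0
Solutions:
 h(z) = C1


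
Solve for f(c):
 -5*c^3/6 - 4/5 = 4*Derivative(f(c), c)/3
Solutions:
 f(c) = C1 - 5*c^4/32 - 3*c/5


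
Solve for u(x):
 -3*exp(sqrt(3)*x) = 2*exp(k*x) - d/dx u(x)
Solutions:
 u(x) = C1 + sqrt(3)*exp(sqrt(3)*x) + 2*exp(k*x)/k


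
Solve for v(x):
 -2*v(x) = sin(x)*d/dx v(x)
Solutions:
 v(x) = C1*(cos(x) + 1)/(cos(x) - 1)


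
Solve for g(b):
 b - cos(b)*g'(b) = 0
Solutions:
 g(b) = C1 + Integral(b/cos(b), b)
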